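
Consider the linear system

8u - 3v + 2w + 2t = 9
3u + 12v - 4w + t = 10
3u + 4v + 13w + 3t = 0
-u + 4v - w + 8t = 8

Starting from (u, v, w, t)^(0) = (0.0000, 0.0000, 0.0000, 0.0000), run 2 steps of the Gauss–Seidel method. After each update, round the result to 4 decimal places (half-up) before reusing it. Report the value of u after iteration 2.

1.2367

Iteration 1:
  u = (9 - (-3)·0.0000 - (2)·0.0000 - (2)·0.0000) / (8) = 1.1250
  v = (10 - (3)·1.1250 - (-4)·0.0000 - (1)·0.0000) / (12) = 0.5521
  w = (0 - (3)·1.1250 - (4)·0.5521 - (3)·0.0000) / (13) = -0.4295
  t = (8 - (-1)·1.1250 - (4)·0.5521 - (-1)·-0.4295) / (8) = 0.8109
Iteration 2:
  u = (9 - (-3)·0.5521 - (2)·-0.4295 - (2)·0.8109) / (8) = 1.2367
  v = (10 - (3)·1.2367 - (-4)·-0.4295 - (1)·0.8109) / (12) = 0.3134
  w = (0 - (3)·1.2367 - (4)·0.3134 - (3)·0.8109) / (13) = -0.5690
  t = (8 - (-1)·1.2367 - (4)·0.3134 - (-1)·-0.5690) / (8) = 0.9268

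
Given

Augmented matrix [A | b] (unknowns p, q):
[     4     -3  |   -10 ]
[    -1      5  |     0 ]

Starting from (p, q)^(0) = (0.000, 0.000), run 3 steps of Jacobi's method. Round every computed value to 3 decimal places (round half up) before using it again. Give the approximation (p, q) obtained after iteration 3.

(-2.875, -0.500)

Iteration 1:
  p = (-10 - (-3)·0.000) / (4) = -2.500
  q = (0 - (-1)·0.000) / (5) = 0.000
Iteration 2:
  p = (-10 - (-3)·0.000) / (4) = -2.500
  q = (0 - (-1)·-2.500) / (5) = -0.500
Iteration 3:
  p = (-10 - (-3)·-0.500) / (4) = -2.875
  q = (0 - (-1)·-2.500) / (5) = -0.500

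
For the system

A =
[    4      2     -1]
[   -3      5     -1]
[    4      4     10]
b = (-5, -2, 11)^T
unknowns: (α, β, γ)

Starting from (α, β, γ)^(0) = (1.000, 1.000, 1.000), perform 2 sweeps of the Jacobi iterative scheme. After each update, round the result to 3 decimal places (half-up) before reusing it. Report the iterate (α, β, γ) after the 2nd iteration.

Iteration 1:
  α = (-5 - (2)·1.000 - (-1)·1.000) / (4) = -1.500
  β = (-2 - (-3)·1.000 - (-1)·1.000) / (5) = 0.400
  γ = (11 - (4)·1.000 - (4)·1.000) / (10) = 0.300
Iteration 2:
  α = (-5 - (2)·0.400 - (-1)·0.300) / (4) = -1.375
  β = (-2 - (-3)·-1.500 - (-1)·0.300) / (5) = -1.240
  γ = (11 - (4)·-1.500 - (4)·0.400) / (10) = 1.540

(-1.375, -1.240, 1.540)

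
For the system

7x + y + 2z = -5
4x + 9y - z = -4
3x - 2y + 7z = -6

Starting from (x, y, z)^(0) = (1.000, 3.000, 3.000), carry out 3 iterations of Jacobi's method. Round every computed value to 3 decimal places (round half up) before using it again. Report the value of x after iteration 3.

-0.726

Iteration 1:
  x = (-5 - (1)·3.000 - (2)·3.000) / (7) = -2.000
  y = (-4 - (4)·1.000 - (-1)·3.000) / (9) = -0.556
  z = (-6 - (3)·1.000 - (-2)·3.000) / (7) = -0.429
Iteration 2:
  x = (-5 - (1)·-0.556 - (2)·-0.429) / (7) = -0.512
  y = (-4 - (4)·-2.000 - (-1)·-0.429) / (9) = 0.397
  z = (-6 - (3)·-2.000 - (-2)·-0.556) / (7) = -0.159
Iteration 3:
  x = (-5 - (1)·0.397 - (2)·-0.159) / (7) = -0.726
  y = (-4 - (4)·-0.512 - (-1)·-0.159) / (9) = -0.235
  z = (-6 - (3)·-0.512 - (-2)·0.397) / (7) = -0.524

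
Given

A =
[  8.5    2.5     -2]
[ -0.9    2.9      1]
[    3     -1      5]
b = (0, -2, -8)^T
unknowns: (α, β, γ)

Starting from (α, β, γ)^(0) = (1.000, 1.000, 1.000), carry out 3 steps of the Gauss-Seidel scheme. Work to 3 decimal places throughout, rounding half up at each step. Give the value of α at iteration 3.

Iteration 1:
  α = (0 - (2.5)·1.000 - (-2)·1.000) / (8.5) = -0.059
  β = (-2 - (-0.9)·-0.059 - (1)·1.000) / (2.9) = -1.053
  γ = (-8 - (3)·-0.059 - (-1)·-1.053) / (5) = -1.775
Iteration 2:
  α = (0 - (2.5)·-1.053 - (-2)·-1.775) / (8.5) = -0.108
  β = (-2 - (-0.9)·-0.108 - (1)·-1.775) / (2.9) = -0.111
  γ = (-8 - (3)·-0.108 - (-1)·-0.111) / (5) = -1.557
Iteration 3:
  α = (0 - (2.5)·-0.111 - (-2)·-1.557) / (8.5) = -0.334
  β = (-2 - (-0.9)·-0.334 - (1)·-1.557) / (2.9) = -0.256
  γ = (-8 - (3)·-0.334 - (-1)·-0.256) / (5) = -1.451

-0.334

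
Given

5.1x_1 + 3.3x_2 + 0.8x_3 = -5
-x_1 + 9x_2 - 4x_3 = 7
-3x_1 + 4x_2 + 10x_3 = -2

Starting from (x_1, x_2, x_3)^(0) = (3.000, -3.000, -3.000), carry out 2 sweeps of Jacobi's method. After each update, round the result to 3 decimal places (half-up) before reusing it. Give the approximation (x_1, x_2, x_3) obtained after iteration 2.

Iteration 1:
  x_1 = (-5 - (3.3)·-3.000 - (0.8)·-3.000) / (5.1) = 1.431
  x_2 = (7 - (-1)·3.000 - (-4)·-3.000) / (9) = -0.222
  x_3 = (-2 - (-3)·3.000 - (4)·-3.000) / (10) = 1.900
Iteration 2:
  x_1 = (-5 - (3.3)·-0.222 - (0.8)·1.900) / (5.1) = -1.135
  x_2 = (7 - (-1)·1.431 - (-4)·1.900) / (9) = 1.781
  x_3 = (-2 - (-3)·1.431 - (4)·-0.222) / (10) = 0.318

(-1.135, 1.781, 0.318)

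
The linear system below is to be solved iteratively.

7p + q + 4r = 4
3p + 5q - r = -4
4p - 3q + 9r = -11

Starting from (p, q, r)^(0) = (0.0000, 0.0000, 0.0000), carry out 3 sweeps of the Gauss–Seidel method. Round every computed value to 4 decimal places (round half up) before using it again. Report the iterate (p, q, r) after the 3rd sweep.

(2.4756, -2.8394, -3.2690)

Iteration 1:
  p = (4 - (1)·0.0000 - (4)·0.0000) / (7) = 0.5714
  q = (-4 - (3)·0.5714 - (-1)·0.0000) / (5) = -1.1428
  r = (-11 - (4)·0.5714 - (-3)·-1.1428) / (9) = -1.8571
Iteration 2:
  p = (4 - (1)·-1.1428 - (4)·-1.8571) / (7) = 1.7959
  q = (-4 - (3)·1.7959 - (-1)·-1.8571) / (5) = -2.2490
  r = (-11 - (4)·1.7959 - (-3)·-2.2490) / (9) = -2.7701
Iteration 3:
  p = (4 - (1)·-2.2490 - (4)·-2.7701) / (7) = 2.4756
  q = (-4 - (3)·2.4756 - (-1)·-2.7701) / (5) = -2.8394
  r = (-11 - (4)·2.4756 - (-3)·-2.8394) / (9) = -3.2690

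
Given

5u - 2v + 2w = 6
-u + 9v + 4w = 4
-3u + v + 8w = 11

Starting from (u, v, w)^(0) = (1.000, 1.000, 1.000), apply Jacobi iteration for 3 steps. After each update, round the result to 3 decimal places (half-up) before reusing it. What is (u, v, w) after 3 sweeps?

(0.418, -0.294, 1.616)

Iteration 1:
  u = (6 - (-2)·1.000 - (2)·1.000) / (5) = 1.200
  v = (4 - (-1)·1.000 - (4)·1.000) / (9) = 0.111
  w = (11 - (-3)·1.000 - (1)·1.000) / (8) = 1.625
Iteration 2:
  u = (6 - (-2)·0.111 - (2)·1.625) / (5) = 0.594
  v = (4 - (-1)·1.200 - (4)·1.625) / (9) = -0.144
  w = (11 - (-3)·1.200 - (1)·0.111) / (8) = 1.811
Iteration 3:
  u = (6 - (-2)·-0.144 - (2)·1.811) / (5) = 0.418
  v = (4 - (-1)·0.594 - (4)·1.811) / (9) = -0.294
  w = (11 - (-3)·0.594 - (1)·-0.144) / (8) = 1.616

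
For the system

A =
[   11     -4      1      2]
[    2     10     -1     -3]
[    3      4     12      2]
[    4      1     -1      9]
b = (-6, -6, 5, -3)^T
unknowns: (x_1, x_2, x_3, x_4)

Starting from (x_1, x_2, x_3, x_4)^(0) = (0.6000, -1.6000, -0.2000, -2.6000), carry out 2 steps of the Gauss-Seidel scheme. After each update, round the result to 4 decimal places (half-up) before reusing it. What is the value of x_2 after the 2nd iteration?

Iteration 1:
  x_1 = (-6 - (-4)·-1.6000 - (1)·-0.2000 - (2)·-2.6000) / (11) = -0.6364
  x_2 = (-6 - (2)·-0.6364 - (-1)·-0.2000 - (-3)·-2.6000) / (10) = -1.2727
  x_3 = (5 - (3)·-0.6364 - (4)·-1.2727 - (2)·-2.6000) / (12) = 1.4333
  x_4 = (-3 - (4)·-0.6364 - (1)·-1.2727 - (-1)·1.4333) / (9) = 0.2502
Iteration 2:
  x_1 = (-6 - (-4)·-1.2727 - (1)·1.4333 - (2)·0.2502) / (11) = -1.1840
  x_2 = (-6 - (2)·-1.1840 - (-1)·1.4333 - (-3)·0.2502) / (10) = -0.1448
  x_3 = (5 - (3)·-1.1840 - (4)·-0.1448 - (2)·0.2502) / (12) = 0.7192
  x_4 = (-3 - (4)·-1.1840 - (1)·-0.1448 - (-1)·0.7192) / (9) = 0.2889

-0.1448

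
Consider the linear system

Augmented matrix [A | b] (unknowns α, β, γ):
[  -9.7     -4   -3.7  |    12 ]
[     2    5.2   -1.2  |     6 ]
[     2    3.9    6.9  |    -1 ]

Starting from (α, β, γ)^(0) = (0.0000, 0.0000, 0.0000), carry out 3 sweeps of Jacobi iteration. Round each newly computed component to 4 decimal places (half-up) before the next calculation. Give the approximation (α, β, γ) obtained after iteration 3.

(-1.7281, 1.6902, -0.5667)

Iteration 1:
  α = (12 - (-4)·0.0000 - (-3.7)·0.0000) / (-9.7) = -1.2371
  β = (6 - (2)·0.0000 - (-1.2)·0.0000) / (5.2) = 1.1538
  γ = (-1 - (2)·0.0000 - (3.9)·0.0000) / (6.9) = -0.1449
Iteration 2:
  α = (12 - (-4)·1.1538 - (-3.7)·-0.1449) / (-9.7) = -1.6576
  β = (6 - (2)·-1.2371 - (-1.2)·-0.1449) / (5.2) = 1.5962
  γ = (-1 - (2)·-1.2371 - (3.9)·1.1538) / (6.9) = -0.4385
Iteration 3:
  α = (12 - (-4)·1.5962 - (-3.7)·-0.4385) / (-9.7) = -1.7281
  β = (6 - (2)·-1.6576 - (-1.2)·-0.4385) / (5.2) = 1.6902
  γ = (-1 - (2)·-1.6576 - (3.9)·1.5962) / (6.9) = -0.5667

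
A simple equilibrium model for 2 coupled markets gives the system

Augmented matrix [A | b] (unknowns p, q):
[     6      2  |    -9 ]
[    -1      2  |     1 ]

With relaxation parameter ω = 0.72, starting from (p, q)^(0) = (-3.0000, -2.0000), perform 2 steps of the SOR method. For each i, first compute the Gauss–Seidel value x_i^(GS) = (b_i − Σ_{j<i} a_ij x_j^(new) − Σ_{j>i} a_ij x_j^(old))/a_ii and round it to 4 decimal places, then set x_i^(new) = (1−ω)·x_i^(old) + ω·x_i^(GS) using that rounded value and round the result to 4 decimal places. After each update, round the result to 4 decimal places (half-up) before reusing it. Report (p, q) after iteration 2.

Iteration 1:
  p: GS value = (-9 - (2)·-2.0000) / (6) = -0.8333;  p ← (1−ω)·-3.0000 + ω·-0.8333 = -1.4400
  q: GS value = (1 - (-1)·-1.4400) / (2) = -0.2200;  q ← (1−ω)·-2.0000 + ω·-0.2200 = -0.7184
Iteration 2:
  p: GS value = (-9 - (2)·-0.7184) / (6) = -1.2605;  p ← (1−ω)·-1.4400 + ω·-1.2605 = -1.3108
  q: GS value = (1 - (-1)·-1.3108) / (2) = -0.1554;  q ← (1−ω)·-0.7184 + ω·-0.1554 = -0.3130

(-1.3108, -0.3130)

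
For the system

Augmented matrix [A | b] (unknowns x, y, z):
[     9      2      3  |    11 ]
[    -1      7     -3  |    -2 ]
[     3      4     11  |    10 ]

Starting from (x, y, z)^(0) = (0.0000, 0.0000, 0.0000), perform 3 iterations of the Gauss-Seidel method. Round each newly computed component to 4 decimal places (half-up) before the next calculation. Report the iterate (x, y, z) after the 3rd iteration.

(1.0010, 0.1053, 0.5978)

Iteration 1:
  x = (11 - (2)·0.0000 - (3)·0.0000) / (9) = 1.2222
  y = (-2 - (-1)·1.2222 - (-3)·0.0000) / (7) = -0.1111
  z = (10 - (3)·1.2222 - (4)·-0.1111) / (11) = 0.6162
Iteration 2:
  x = (11 - (2)·-0.1111 - (3)·0.6162) / (9) = 1.0415
  y = (-2 - (-1)·1.0415 - (-3)·0.6162) / (7) = 0.1272
  z = (10 - (3)·1.0415 - (4)·0.1272) / (11) = 0.5788
Iteration 3:
  x = (11 - (2)·0.1272 - (3)·0.5788) / (9) = 1.0010
  y = (-2 - (-1)·1.0010 - (-3)·0.5788) / (7) = 0.1053
  z = (10 - (3)·1.0010 - (4)·0.1053) / (11) = 0.5978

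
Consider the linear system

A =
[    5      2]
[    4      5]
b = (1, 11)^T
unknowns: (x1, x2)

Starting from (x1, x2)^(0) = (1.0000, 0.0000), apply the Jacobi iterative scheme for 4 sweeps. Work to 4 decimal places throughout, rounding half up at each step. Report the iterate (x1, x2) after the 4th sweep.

(-0.7952, 2.6928)

Iteration 1:
  x1 = (1 - (2)·0.0000) / (5) = 0.2000
  x2 = (11 - (4)·1.0000) / (5) = 1.4000
Iteration 2:
  x1 = (1 - (2)·1.4000) / (5) = -0.3600
  x2 = (11 - (4)·0.2000) / (5) = 2.0400
Iteration 3:
  x1 = (1 - (2)·2.0400) / (5) = -0.6160
  x2 = (11 - (4)·-0.3600) / (5) = 2.4880
Iteration 4:
  x1 = (1 - (2)·2.4880) / (5) = -0.7952
  x2 = (11 - (4)·-0.6160) / (5) = 2.6928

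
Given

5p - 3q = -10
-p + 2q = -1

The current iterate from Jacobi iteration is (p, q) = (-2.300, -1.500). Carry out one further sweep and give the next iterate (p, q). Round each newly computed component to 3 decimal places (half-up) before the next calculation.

One sweep:
  p = (-10 - (-3)·-1.500) / (5) = -2.900
  q = (-1 - (-1)·-2.300) / (2) = -1.650

(-2.900, -1.650)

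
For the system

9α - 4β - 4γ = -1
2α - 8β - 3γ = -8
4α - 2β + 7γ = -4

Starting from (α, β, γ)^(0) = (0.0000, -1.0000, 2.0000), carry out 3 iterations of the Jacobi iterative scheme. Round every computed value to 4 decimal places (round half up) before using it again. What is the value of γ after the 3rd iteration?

0.0476

Iteration 1:
  α = (-1 - (-4)·-1.0000 - (-4)·2.0000) / (9) = 0.3333
  β = (-8 - (2)·0.0000 - (-3)·2.0000) / (-8) = 0.2500
  γ = (-4 - (4)·0.0000 - (-2)·-1.0000) / (7) = -0.8571
Iteration 2:
  α = (-1 - (-4)·0.2500 - (-4)·-0.8571) / (9) = -0.3809
  β = (-8 - (2)·0.3333 - (-3)·-0.8571) / (-8) = 1.4047
  γ = (-4 - (4)·0.3333 - (-2)·0.2500) / (7) = -0.6905
Iteration 3:
  α = (-1 - (-4)·1.4047 - (-4)·-0.6905) / (9) = 0.2063
  β = (-8 - (2)·-0.3809 - (-3)·-0.6905) / (-8) = 1.1637
  γ = (-4 - (4)·-0.3809 - (-2)·1.4047) / (7) = 0.0476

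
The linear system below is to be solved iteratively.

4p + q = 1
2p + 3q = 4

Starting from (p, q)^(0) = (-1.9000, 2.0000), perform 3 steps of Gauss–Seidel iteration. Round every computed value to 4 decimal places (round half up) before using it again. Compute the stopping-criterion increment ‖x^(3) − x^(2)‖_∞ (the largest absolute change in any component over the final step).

Iteration 1:
  p = (1 - (1)·2.0000) / (4) = -0.2500
  q = (4 - (2)·-0.2500) / (3) = 1.5000
Iteration 2:
  p = (1 - (1)·1.5000) / (4) = -0.1250
  q = (4 - (2)·-0.1250) / (3) = 1.4167
Iteration 3:
  p = (1 - (1)·1.4167) / (4) = -0.1042
  q = (4 - (2)·-0.1042) / (3) = 1.4028
Change: (0.0208, -0.0139) → max |·| = 0.0208

0.0208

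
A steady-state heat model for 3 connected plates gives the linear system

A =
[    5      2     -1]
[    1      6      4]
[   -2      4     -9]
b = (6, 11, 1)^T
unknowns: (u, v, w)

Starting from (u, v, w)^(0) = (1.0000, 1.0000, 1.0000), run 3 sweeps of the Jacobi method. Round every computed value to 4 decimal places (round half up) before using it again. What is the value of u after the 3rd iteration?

0.5852

Iteration 1:
  u = (6 - (2)·1.0000 - (-1)·1.0000) / (5) = 1.0000
  v = (11 - (1)·1.0000 - (4)·1.0000) / (6) = 1.0000
  w = (1 - (-2)·1.0000 - (4)·1.0000) / (-9) = 0.1111
Iteration 2:
  u = (6 - (2)·1.0000 - (-1)·0.1111) / (5) = 0.8222
  v = (11 - (1)·1.0000 - (4)·0.1111) / (6) = 1.5926
  w = (1 - (-2)·1.0000 - (4)·1.0000) / (-9) = 0.1111
Iteration 3:
  u = (6 - (2)·1.5926 - (-1)·0.1111) / (5) = 0.5852
  v = (11 - (1)·0.8222 - (4)·0.1111) / (6) = 1.6222
  w = (1 - (-2)·0.8222 - (4)·1.5926) / (-9) = 0.4140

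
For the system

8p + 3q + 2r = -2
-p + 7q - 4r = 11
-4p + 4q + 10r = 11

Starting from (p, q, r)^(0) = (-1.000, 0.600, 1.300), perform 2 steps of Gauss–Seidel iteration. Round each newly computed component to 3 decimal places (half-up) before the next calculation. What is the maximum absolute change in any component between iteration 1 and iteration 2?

Iteration 1:
  p = (-2 - (3)·0.600 - (2)·1.300) / (8) = -0.800
  q = (11 - (-1)·-0.800 - (-4)·1.300) / (7) = 2.200
  r = (11 - (-4)·-0.800 - (4)·2.200) / (10) = -0.100
Iteration 2:
  p = (-2 - (3)·2.200 - (2)·-0.100) / (8) = -1.050
  q = (11 - (-1)·-1.050 - (-4)·-0.100) / (7) = 1.364
  r = (11 - (-4)·-1.050 - (4)·1.364) / (10) = 0.134
Change: (-0.250, -0.836, 0.234) → max |·| = 0.836

0.836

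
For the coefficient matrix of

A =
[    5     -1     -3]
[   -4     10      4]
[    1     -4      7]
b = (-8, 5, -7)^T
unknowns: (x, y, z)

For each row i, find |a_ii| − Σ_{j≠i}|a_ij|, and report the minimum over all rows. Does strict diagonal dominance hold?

row 1: |5| − (1+3) = 1
row 2: |10| − (4+4) = 2
row 3: |7| − (1+4) = 2
minimum over rows = 1 → strictly diagonally dominant (convergence guaranteed)

1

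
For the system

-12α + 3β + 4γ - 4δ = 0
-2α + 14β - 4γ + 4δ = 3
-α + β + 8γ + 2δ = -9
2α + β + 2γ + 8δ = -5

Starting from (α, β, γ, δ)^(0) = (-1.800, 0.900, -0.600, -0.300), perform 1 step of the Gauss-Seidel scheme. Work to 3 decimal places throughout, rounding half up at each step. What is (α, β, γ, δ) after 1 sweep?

(0.125, 0.146, -1.053, -0.411)

Iteration 1:
  α = (0 - (3)·0.900 - (4)·-0.600 - (-4)·-0.300) / (-12) = 0.125
  β = (3 - (-2)·0.125 - (-4)·-0.600 - (4)·-0.300) / (14) = 0.146
  γ = (-9 - (-1)·0.125 - (1)·0.146 - (2)·-0.300) / (8) = -1.053
  δ = (-5 - (2)·0.125 - (1)·0.146 - (2)·-1.053) / (8) = -0.411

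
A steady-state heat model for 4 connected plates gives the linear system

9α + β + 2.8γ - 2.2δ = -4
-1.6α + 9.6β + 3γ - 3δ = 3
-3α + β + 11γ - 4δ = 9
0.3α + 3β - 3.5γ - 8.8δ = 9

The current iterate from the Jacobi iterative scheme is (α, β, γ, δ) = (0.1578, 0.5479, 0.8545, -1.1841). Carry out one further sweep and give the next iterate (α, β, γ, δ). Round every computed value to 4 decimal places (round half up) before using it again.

One sweep:
  α = (-4 - (1)·0.5479 - (2.8)·0.8545 - (-2.2)·-1.1841) / (9) = -1.0606
  β = (3 - (-1.6)·0.1578 - (3)·0.8545 - (-3)·-1.1841) / (9.6) = -0.2983
  γ = (9 - (-3)·0.1578 - (1)·0.5479 - (-4)·-1.1841) / (11) = 0.3808
  δ = (9 - (0.3)·0.1578 - (3)·0.5479 - (-3.5)·0.8545) / (-8.8) = -1.1704

(-1.0606, -0.2983, 0.3808, -1.1704)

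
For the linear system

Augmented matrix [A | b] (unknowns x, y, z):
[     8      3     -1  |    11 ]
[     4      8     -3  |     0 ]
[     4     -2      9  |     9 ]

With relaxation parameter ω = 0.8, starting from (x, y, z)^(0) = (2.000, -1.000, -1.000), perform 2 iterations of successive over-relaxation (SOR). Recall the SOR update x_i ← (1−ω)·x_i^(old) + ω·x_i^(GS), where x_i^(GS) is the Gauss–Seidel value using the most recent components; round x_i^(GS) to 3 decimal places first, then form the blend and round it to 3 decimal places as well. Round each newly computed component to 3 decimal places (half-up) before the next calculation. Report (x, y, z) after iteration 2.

Iteration 1:
  x: GS value = (11 - (3)·-1.000 - (-1)·-1.000) / (8) = 1.625;  x ← (1−ω)·2.000 + ω·1.625 = 1.700
  y: GS value = (0 - (4)·1.700 - (-3)·-1.000) / (8) = -1.225;  y ← (1−ω)·-1.000 + ω·-1.225 = -1.180
  z: GS value = (9 - (4)·1.700 - (-2)·-1.180) / (9) = -0.018;  z ← (1−ω)·-1.000 + ω·-0.018 = -0.214
Iteration 2:
  x: GS value = (11 - (3)·-1.180 - (-1)·-0.214) / (8) = 1.791;  x ← (1−ω)·1.700 + ω·1.791 = 1.773
  y: GS value = (0 - (4)·1.773 - (-3)·-0.214) / (8) = -0.967;  y ← (1−ω)·-1.180 + ω·-0.967 = -1.010
  z: GS value = (9 - (4)·1.773 - (-2)·-1.010) / (9) = -0.012;  z ← (1−ω)·-0.214 + ω·-0.012 = -0.052

(1.773, -1.010, -0.052)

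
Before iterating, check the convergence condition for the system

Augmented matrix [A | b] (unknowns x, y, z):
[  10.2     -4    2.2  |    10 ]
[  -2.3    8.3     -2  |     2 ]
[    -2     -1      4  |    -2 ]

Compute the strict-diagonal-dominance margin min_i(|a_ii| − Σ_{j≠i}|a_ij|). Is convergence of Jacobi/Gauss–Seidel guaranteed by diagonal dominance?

1

row 1: |10.2| − (4+2.2) = 4
row 2: |8.3| − (2.3+2) = 4
row 3: |4| − (2+1) = 1
minimum over rows = 1 → strictly diagonally dominant (convergence guaranteed)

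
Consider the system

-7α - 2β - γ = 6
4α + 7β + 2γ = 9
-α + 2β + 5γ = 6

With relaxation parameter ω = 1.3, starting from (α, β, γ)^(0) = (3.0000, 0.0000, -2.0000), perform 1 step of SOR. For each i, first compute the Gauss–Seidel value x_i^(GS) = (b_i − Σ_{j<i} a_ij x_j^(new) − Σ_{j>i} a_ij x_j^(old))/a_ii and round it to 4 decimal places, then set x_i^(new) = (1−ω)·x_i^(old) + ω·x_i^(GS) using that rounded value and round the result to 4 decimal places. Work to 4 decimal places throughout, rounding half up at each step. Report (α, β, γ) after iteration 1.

Iteration 1:
  α: GS value = (6 - (-2)·0.0000 - (-1)·-2.0000) / (-7) = -0.5714;  α ← (1−ω)·3.0000 + ω·-0.5714 = -1.6428
  β: GS value = (9 - (4)·-1.6428 - (2)·-2.0000) / (7) = 2.7959;  β ← (1−ω)·0.0000 + ω·2.7959 = 3.6347
  γ: GS value = (6 - (-1)·-1.6428 - (2)·3.6347) / (5) = -0.5824;  γ ← (1−ω)·-2.0000 + ω·-0.5824 = -0.1571

(-1.6428, 3.6347, -0.1571)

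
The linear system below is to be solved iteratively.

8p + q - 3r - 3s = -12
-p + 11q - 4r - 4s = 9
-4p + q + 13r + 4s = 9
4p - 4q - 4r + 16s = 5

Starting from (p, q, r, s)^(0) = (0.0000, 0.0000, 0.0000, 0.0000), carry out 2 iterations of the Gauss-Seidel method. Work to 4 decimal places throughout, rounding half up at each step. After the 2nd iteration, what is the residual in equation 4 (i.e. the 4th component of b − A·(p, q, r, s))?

0.0004

Iteration 1:
  p = (-12 - (1)·0.0000 - (-3)·0.0000 - (-3)·0.0000) / (8) = -1.5000
  q = (9 - (-1)·-1.5000 - (-4)·0.0000 - (-4)·0.0000) / (11) = 0.6818
  r = (9 - (-4)·-1.5000 - (1)·0.6818 - (4)·0.0000) / (13) = 0.1783
  s = (5 - (4)·-1.5000 - (-4)·0.6818 - (-4)·0.1783) / (16) = 0.9025
Iteration 2:
  p = (-12 - (1)·0.6818 - (-3)·0.1783 - (-3)·0.9025) / (8) = -1.1799
  q = (9 - (-1)·-1.1799 - (-4)·0.1783 - (-4)·0.9025) / (11) = 1.1039
  r = (9 - (-4)·-1.1799 - (1)·1.1039 - (4)·0.9025) / (13) = -0.0333
  s = (5 - (4)·-1.1799 - (-4)·1.1039 - (-4)·-0.0333) / (16) = 0.8751
Residual b − A·x = (-1.1393, -0.9556, 0.1090, 0.0004)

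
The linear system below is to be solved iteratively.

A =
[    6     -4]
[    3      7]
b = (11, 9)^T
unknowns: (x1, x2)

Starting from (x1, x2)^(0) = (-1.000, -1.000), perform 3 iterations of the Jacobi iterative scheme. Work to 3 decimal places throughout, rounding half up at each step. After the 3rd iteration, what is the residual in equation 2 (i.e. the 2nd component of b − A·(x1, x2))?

1.859

Iteration 1:
  x1 = (11 - (-4)·-1.000) / (6) = 1.167
  x2 = (9 - (3)·-1.000) / (7) = 1.714
Iteration 2:
  x1 = (11 - (-4)·1.714) / (6) = 2.976
  x2 = (9 - (3)·1.167) / (7) = 0.786
Iteration 3:
  x1 = (11 - (-4)·0.786) / (6) = 2.357
  x2 = (9 - (3)·2.976) / (7) = 0.010
Residual b − A·x = (-3.102, 1.859)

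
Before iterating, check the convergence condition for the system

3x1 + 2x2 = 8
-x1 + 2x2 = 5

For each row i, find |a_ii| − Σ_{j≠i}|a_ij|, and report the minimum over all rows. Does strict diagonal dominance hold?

1

row 1: |3| − (2) = 1
row 2: |2| − (1) = 1
minimum over rows = 1 → strictly diagonally dominant (convergence guaranteed)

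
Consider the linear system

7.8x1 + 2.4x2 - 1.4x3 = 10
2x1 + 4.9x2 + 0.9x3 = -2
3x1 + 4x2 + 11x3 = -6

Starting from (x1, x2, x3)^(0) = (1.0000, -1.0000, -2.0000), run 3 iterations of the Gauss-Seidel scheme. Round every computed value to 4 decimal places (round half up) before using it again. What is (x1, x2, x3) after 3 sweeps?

(1.4265, -0.8788, -0.6149)

Iteration 1:
  x1 = (10 - (2.4)·-1.0000 - (-1.4)·-2.0000) / (7.8) = 1.2308
  x2 = (-2 - (2)·1.2308 - (0.9)·-2.0000) / (4.9) = -0.5432
  x3 = (-6 - (3)·1.2308 - (4)·-0.5432) / (11) = -0.6836
Iteration 2:
  x1 = (10 - (2.4)·-0.5432 - (-1.4)·-0.6836) / (7.8) = 1.3265
  x2 = (-2 - (2)·1.3265 - (0.9)·-0.6836) / (4.9) = -0.8240
  x3 = (-6 - (3)·1.3265 - (4)·-0.8240) / (11) = -0.6076
Iteration 3:
  x1 = (10 - (2.4)·-0.8240 - (-1.4)·-0.6076) / (7.8) = 1.4265
  x2 = (-2 - (2)·1.4265 - (0.9)·-0.6076) / (4.9) = -0.8788
  x3 = (-6 - (3)·1.4265 - (4)·-0.8788) / (11) = -0.6149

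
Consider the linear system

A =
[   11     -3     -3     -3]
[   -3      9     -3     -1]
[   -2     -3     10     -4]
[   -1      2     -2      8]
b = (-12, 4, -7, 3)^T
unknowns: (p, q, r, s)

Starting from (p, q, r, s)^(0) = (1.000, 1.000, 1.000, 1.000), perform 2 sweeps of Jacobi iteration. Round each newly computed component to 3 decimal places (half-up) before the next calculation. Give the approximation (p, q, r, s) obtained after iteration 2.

(-0.567, 0.476, -0.188, 0.085)

Iteration 1:
  p = (-12 - (-3)·1.000 - (-3)·1.000 - (-3)·1.000) / (11) = -0.273
  q = (4 - (-3)·1.000 - (-3)·1.000 - (-1)·1.000) / (9) = 1.222
  r = (-7 - (-2)·1.000 - (-3)·1.000 - (-4)·1.000) / (10) = 0.200
  s = (3 - (-1)·1.000 - (2)·1.000 - (-2)·1.000) / (8) = 0.500
Iteration 2:
  p = (-12 - (-3)·1.222 - (-3)·0.200 - (-3)·0.500) / (11) = -0.567
  q = (4 - (-3)·-0.273 - (-3)·0.200 - (-1)·0.500) / (9) = 0.476
  r = (-7 - (-2)·-0.273 - (-3)·1.222 - (-4)·0.500) / (10) = -0.188
  s = (3 - (-1)·-0.273 - (2)·1.222 - (-2)·0.200) / (8) = 0.085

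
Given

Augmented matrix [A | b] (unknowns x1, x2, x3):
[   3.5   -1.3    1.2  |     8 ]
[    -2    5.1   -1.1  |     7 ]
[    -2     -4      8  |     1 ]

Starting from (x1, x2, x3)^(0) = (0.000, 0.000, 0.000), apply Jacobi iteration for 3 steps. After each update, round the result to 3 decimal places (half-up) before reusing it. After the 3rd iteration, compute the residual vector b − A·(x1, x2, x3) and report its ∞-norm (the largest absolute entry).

Iteration 1:
  x1 = (8 - (-1.3)·0.000 - (1.2)·0.000) / (3.5) = 2.286
  x2 = (7 - (-2)·0.000 - (-1.1)·0.000) / (5.1) = 1.373
  x3 = (1 - (-2)·0.000 - (-4)·0.000) / (8) = 0.125
Iteration 2:
  x1 = (8 - (-1.3)·1.373 - (1.2)·0.125) / (3.5) = 2.753
  x2 = (7 - (-2)·2.286 - (-1.1)·0.125) / (5.1) = 2.296
  x3 = (1 - (-2)·2.286 - (-4)·1.373) / (8) = 1.383
Iteration 3:
  x1 = (8 - (-1.3)·2.296 - (1.2)·1.383) / (3.5) = 2.664
  x2 = (7 - (-2)·2.753 - (-1.1)·1.383) / (5.1) = 2.750
  x3 = (1 - (-2)·2.753 - (-4)·2.296) / (8) = 1.961
Residual b − A·x = (-0.102, 0.460, 1.640); ∞-norm = 1.640

1.640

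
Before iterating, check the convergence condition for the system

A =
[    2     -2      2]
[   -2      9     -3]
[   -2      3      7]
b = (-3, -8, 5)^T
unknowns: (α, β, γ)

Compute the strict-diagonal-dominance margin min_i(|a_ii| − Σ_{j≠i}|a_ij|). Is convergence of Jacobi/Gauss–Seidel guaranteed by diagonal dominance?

row 1: |2| − (2+2) = -2
row 2: |9| − (2+3) = 4
row 3: |7| − (2+3) = 2
minimum over rows = -2 → not strictly diagonally dominant

-2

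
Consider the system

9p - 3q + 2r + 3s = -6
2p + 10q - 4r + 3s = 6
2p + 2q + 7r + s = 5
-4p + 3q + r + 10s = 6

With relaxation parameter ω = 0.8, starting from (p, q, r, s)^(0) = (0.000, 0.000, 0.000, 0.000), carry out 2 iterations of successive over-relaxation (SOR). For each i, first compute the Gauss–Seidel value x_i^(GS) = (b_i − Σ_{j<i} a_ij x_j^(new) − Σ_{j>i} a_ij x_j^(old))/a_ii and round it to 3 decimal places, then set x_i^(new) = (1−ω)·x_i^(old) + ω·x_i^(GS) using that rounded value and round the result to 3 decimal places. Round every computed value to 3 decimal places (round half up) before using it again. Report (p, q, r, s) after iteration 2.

Iteration 1:
  p: GS value = (-6 - (-3)·0.000 - (2)·0.000 - (3)·0.000) / (9) = -0.667;  p ← (1−ω)·0.000 + ω·-0.667 = -0.534
  q: GS value = (6 - (2)·-0.534 - (-4)·0.000 - (3)·0.000) / (10) = 0.707;  q ← (1−ω)·0.000 + ω·0.707 = 0.566
  r: GS value = (5 - (2)·-0.534 - (2)·0.566 - (1)·0.000) / (7) = 0.705;  r ← (1−ω)·0.000 + ω·0.705 = 0.564
  s: GS value = (6 - (-4)·-0.534 - (3)·0.566 - (1)·0.564) / (10) = 0.160;  s ← (1−ω)·0.000 + ω·0.160 = 0.128
Iteration 2:
  p: GS value = (-6 - (-3)·0.566 - (2)·0.564 - (3)·0.128) / (9) = -0.646;  p ← (1−ω)·-0.534 + ω·-0.646 = -0.624
  q: GS value = (6 - (2)·-0.624 - (-4)·0.564 - (3)·0.128) / (10) = 0.912;  q ← (1−ω)·0.566 + ω·0.912 = 0.843
  r: GS value = (5 - (2)·-0.624 - (2)·0.843 - (1)·0.128) / (7) = 0.633;  r ← (1−ω)·0.564 + ω·0.633 = 0.619
  s: GS value = (6 - (-4)·-0.624 - (3)·0.843 - (1)·0.619) / (10) = 0.036;  s ← (1−ω)·0.128 + ω·0.036 = 0.054

(-0.624, 0.843, 0.619, 0.054)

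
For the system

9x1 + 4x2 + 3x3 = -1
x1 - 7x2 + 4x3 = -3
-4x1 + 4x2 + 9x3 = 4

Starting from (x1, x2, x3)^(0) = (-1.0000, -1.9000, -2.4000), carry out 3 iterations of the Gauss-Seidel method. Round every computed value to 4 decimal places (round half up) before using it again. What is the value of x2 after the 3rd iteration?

0.2216

Iteration 1:
  x1 = (-1 - (4)·-1.9000 - (3)·-2.4000) / (9) = 1.5333
  x2 = (-3 - (1)·1.5333 - (4)·-2.4000) / (-7) = -0.7238
  x3 = (4 - (-4)·1.5333 - (4)·-0.7238) / (9) = 1.4476
Iteration 2:
  x1 = (-1 - (4)·-0.7238 - (3)·1.4476) / (9) = -0.2720
  x2 = (-3 - (1)·-0.2720 - (4)·1.4476) / (-7) = 1.2169
  x3 = (4 - (-4)·-0.2720 - (4)·1.2169) / (9) = -0.2173
Iteration 3:
  x1 = (-1 - (4)·1.2169 - (3)·-0.2173) / (9) = -0.5795
  x2 = (-3 - (1)·-0.5795 - (4)·-0.2173) / (-7) = 0.2216
  x3 = (4 - (-4)·-0.5795 - (4)·0.2216) / (9) = 0.0884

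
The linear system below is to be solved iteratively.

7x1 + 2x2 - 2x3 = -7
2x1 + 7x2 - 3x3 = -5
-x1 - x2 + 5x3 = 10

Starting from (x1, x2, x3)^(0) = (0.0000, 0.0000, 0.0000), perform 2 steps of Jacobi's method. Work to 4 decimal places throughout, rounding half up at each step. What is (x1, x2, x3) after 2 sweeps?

(-0.2245, 0.4286, 1.6571)

Iteration 1:
  x1 = (-7 - (2)·0.0000 - (-2)·0.0000) / (7) = -1.0000
  x2 = (-5 - (2)·0.0000 - (-3)·0.0000) / (7) = -0.7143
  x3 = (10 - (-1)·0.0000 - (-1)·0.0000) / (5) = 2.0000
Iteration 2:
  x1 = (-7 - (2)·-0.7143 - (-2)·2.0000) / (7) = -0.2245
  x2 = (-5 - (2)·-1.0000 - (-3)·2.0000) / (7) = 0.4286
  x3 = (10 - (-1)·-1.0000 - (-1)·-0.7143) / (5) = 1.6571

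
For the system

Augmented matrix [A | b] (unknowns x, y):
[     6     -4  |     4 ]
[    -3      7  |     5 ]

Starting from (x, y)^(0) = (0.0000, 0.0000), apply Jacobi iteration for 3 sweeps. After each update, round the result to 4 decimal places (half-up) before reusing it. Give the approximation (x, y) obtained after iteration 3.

Iteration 1:
  x = (4 - (-4)·0.0000) / (6) = 0.6667
  y = (5 - (-3)·0.0000) / (7) = 0.7143
Iteration 2:
  x = (4 - (-4)·0.7143) / (6) = 1.1429
  y = (5 - (-3)·0.6667) / (7) = 1.0000
Iteration 3:
  x = (4 - (-4)·1.0000) / (6) = 1.3333
  y = (5 - (-3)·1.1429) / (7) = 1.2041

(1.3333, 1.2041)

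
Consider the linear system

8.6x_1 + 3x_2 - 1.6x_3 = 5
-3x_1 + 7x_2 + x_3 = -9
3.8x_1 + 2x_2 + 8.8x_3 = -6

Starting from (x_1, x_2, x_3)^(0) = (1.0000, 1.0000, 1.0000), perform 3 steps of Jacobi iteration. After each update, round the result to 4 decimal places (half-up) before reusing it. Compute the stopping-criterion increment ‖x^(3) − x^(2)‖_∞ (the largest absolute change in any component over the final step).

Iteration 1:
  x_1 = (5 - (3)·1.0000 - (-1.6)·1.0000) / (8.6) = 0.4186
  x_2 = (-9 - (-3)·1.0000 - (1)·1.0000) / (7) = -1.0000
  x_3 = (-6 - (3.8)·1.0000 - (2)·1.0000) / (8.8) = -1.3409
Iteration 2:
  x_1 = (5 - (3)·-1.0000 - (-1.6)·-1.3409) / (8.6) = 0.6808
  x_2 = (-9 - (-3)·0.4186 - (1)·-1.3409) / (7) = -0.9148
  x_3 = (-6 - (3.8)·0.4186 - (2)·-1.0000) / (8.8) = -0.6353
Iteration 3:
  x_1 = (5 - (3)·-0.9148 - (-1.6)·-0.6353) / (8.6) = 0.7823
  x_2 = (-9 - (-3)·0.6808 - (1)·-0.6353) / (7) = -0.9032
  x_3 = (-6 - (3.8)·0.6808 - (2)·-0.9148) / (8.8) = -0.7679
Change: (0.1015, 0.0116, -0.1326) → max |·| = 0.1326

0.1326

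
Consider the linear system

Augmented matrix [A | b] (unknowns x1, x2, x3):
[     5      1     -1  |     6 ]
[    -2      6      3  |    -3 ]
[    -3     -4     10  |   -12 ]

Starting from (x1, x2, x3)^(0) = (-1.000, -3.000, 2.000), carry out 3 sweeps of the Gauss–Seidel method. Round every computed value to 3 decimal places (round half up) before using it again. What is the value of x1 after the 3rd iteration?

0.993

Iteration 1:
  x1 = (6 - (1)·-3.000 - (-1)·2.000) / (5) = 2.200
  x2 = (-3 - (-2)·2.200 - (3)·2.000) / (6) = -0.767
  x3 = (-12 - (-3)·2.200 - (-4)·-0.767) / (10) = -0.847
Iteration 2:
  x1 = (6 - (1)·-0.767 - (-1)·-0.847) / (5) = 1.184
  x2 = (-3 - (-2)·1.184 - (3)·-0.847) / (6) = 0.318
  x3 = (-12 - (-3)·1.184 - (-4)·0.318) / (10) = -0.718
Iteration 3:
  x1 = (6 - (1)·0.318 - (-1)·-0.718) / (5) = 0.993
  x2 = (-3 - (-2)·0.993 - (3)·-0.718) / (6) = 0.190
  x3 = (-12 - (-3)·0.993 - (-4)·0.190) / (10) = -0.826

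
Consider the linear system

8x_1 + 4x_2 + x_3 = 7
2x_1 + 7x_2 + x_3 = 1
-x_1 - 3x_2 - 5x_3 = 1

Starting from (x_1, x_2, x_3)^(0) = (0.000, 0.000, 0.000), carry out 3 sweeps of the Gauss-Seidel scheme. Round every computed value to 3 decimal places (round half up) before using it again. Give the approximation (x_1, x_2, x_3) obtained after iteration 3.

(0.962, -0.083, -0.343)

Iteration 1:
  x_1 = (7 - (4)·0.000 - (1)·0.000) / (8) = 0.875
  x_2 = (1 - (2)·0.875 - (1)·0.000) / (7) = -0.107
  x_3 = (1 - (-1)·0.875 - (-3)·-0.107) / (-5) = -0.311
Iteration 2:
  x_1 = (7 - (4)·-0.107 - (1)·-0.311) / (8) = 0.967
  x_2 = (1 - (2)·0.967 - (1)·-0.311) / (7) = -0.089
  x_3 = (1 - (-1)·0.967 - (-3)·-0.089) / (-5) = -0.340
Iteration 3:
  x_1 = (7 - (4)·-0.089 - (1)·-0.340) / (8) = 0.962
  x_2 = (1 - (2)·0.962 - (1)·-0.340) / (7) = -0.083
  x_3 = (1 - (-1)·0.962 - (-3)·-0.083) / (-5) = -0.343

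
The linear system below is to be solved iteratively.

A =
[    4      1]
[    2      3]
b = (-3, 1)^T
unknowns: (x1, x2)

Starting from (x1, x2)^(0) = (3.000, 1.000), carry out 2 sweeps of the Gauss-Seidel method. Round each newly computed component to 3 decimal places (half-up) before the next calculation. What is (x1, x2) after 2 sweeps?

Iteration 1:
  x1 = (-3 - (1)·1.000) / (4) = -1.000
  x2 = (1 - (2)·-1.000) / (3) = 1.000
Iteration 2:
  x1 = (-3 - (1)·1.000) / (4) = -1.000
  x2 = (1 - (2)·-1.000) / (3) = 1.000

(-1.000, 1.000)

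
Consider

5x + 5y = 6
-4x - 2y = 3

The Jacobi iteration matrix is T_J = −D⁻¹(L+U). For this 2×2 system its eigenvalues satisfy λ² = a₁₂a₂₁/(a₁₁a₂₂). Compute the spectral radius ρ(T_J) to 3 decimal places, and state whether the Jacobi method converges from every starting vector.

a₁₂a₂₁/(a₁₁a₂₂) = (5)·(-4) / ((5)·(-2)) = 2.000000
ρ = √|2.000000| = √2.000000 = 1.414
ρ > 1, so Jacobi diverges

1.414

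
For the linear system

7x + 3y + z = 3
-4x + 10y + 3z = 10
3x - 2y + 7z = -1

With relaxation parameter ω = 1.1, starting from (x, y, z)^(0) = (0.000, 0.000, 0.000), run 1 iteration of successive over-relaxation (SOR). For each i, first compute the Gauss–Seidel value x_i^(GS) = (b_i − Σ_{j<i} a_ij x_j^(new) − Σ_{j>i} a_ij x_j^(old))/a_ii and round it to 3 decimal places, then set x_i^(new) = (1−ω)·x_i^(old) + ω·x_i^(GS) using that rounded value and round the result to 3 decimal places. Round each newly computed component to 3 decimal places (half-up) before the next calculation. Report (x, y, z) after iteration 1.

(0.472, 1.308, 0.032)

Iteration 1:
  x: GS value = (3 - (3)·0.000 - (1)·0.000) / (7) = 0.429;  x ← (1−ω)·0.000 + ω·0.429 = 0.472
  y: GS value = (10 - (-4)·0.472 - (3)·0.000) / (10) = 1.189;  y ← (1−ω)·0.000 + ω·1.189 = 1.308
  z: GS value = (-1 - (3)·0.472 - (-2)·1.308) / (7) = 0.029;  z ← (1−ω)·0.000 + ω·0.029 = 0.032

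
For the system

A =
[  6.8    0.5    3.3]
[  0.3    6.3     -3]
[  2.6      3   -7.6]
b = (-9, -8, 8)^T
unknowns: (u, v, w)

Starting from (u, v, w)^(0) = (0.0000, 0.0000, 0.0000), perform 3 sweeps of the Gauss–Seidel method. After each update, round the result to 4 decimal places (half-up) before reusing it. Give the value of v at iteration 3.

Iteration 1:
  u = (-9 - (0.5)·0.0000 - (3.3)·0.0000) / (6.8) = -1.3235
  v = (-8 - (0.3)·-1.3235 - (-3)·0.0000) / (6.3) = -1.2068
  w = (8 - (2.6)·-1.3235 - (3)·-1.2068) / (-7.6) = -1.9818
Iteration 2:
  u = (-9 - (0.5)·-1.2068 - (3.3)·-1.9818) / (6.8) = -0.2730
  v = (-8 - (0.3)·-0.2730 - (-3)·-1.9818) / (6.3) = -2.2006
  w = (8 - (2.6)·-0.2730 - (3)·-2.2006) / (-7.6) = -2.0147
Iteration 3:
  u = (-9 - (0.5)·-2.2006 - (3.3)·-2.0147) / (6.8) = -0.1840
  v = (-8 - (0.3)·-0.1840 - (-3)·-2.0147) / (6.3) = -2.2205
  w = (8 - (2.6)·-0.1840 - (3)·-2.2205) / (-7.6) = -1.9921

-2.2205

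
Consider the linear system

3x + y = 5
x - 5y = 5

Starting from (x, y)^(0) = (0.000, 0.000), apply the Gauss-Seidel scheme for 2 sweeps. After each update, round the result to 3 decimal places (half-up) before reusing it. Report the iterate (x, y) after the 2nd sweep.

(1.889, -0.622)

Iteration 1:
  x = (5 - (1)·0.000) / (3) = 1.667
  y = (5 - (1)·1.667) / (-5) = -0.667
Iteration 2:
  x = (5 - (1)·-0.667) / (3) = 1.889
  y = (5 - (1)·1.889) / (-5) = -0.622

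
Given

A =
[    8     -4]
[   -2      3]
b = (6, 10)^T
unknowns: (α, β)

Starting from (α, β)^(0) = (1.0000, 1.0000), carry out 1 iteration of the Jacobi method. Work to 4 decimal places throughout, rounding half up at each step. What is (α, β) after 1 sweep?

Iteration 1:
  α = (6 - (-4)·1.0000) / (8) = 1.2500
  β = (10 - (-2)·1.0000) / (3) = 4.0000

(1.2500, 4.0000)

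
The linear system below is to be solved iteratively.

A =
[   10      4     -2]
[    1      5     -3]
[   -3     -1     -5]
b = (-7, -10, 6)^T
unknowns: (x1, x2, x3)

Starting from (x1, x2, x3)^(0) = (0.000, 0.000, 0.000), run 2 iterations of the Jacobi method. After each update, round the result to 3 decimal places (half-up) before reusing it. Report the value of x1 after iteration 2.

-0.140

Iteration 1:
  x1 = (-7 - (4)·0.000 - (-2)·0.000) / (10) = -0.700
  x2 = (-10 - (1)·0.000 - (-3)·0.000) / (5) = -2.000
  x3 = (6 - (-3)·0.000 - (-1)·0.000) / (-5) = -1.200
Iteration 2:
  x1 = (-7 - (4)·-2.000 - (-2)·-1.200) / (10) = -0.140
  x2 = (-10 - (1)·-0.700 - (-3)·-1.200) / (5) = -2.580
  x3 = (6 - (-3)·-0.700 - (-1)·-2.000) / (-5) = -0.380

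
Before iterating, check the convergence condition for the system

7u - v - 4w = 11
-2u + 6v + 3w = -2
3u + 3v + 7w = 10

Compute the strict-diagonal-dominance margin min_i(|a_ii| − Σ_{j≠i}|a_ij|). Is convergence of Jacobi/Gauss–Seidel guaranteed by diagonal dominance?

row 1: |7| − (1+4) = 2
row 2: |6| − (2+3) = 1
row 3: |7| − (3+3) = 1
minimum over rows = 1 → strictly diagonally dominant (convergence guaranteed)

1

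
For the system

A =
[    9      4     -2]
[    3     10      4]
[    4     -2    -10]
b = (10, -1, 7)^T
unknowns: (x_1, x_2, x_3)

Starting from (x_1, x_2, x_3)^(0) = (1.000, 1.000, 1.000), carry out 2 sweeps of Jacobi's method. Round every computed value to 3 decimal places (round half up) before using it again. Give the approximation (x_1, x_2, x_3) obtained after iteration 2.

Iteration 1:
  x_1 = (10 - (4)·1.000 - (-2)·1.000) / (9) = 0.889
  x_2 = (-1 - (3)·1.000 - (4)·1.000) / (10) = -0.800
  x_3 = (7 - (4)·1.000 - (-2)·1.000) / (-10) = -0.500
Iteration 2:
  x_1 = (10 - (4)·-0.800 - (-2)·-0.500) / (9) = 1.356
  x_2 = (-1 - (3)·0.889 - (4)·-0.500) / (10) = -0.167
  x_3 = (7 - (4)·0.889 - (-2)·-0.800) / (-10) = -0.184

(1.356, -0.167, -0.184)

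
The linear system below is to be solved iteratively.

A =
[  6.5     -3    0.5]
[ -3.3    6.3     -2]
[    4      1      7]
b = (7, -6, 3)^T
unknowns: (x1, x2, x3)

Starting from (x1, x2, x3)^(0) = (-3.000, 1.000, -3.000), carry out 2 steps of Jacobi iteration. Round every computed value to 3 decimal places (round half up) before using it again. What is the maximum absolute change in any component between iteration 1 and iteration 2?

Iteration 1:
  x1 = (7 - (-3)·1.000 - (0.5)·-3.000) / (6.5) = 1.769
  x2 = (-6 - (-3.3)·-3.000 - (-2)·-3.000) / (6.3) = -3.476
  x3 = (3 - (4)·-3.000 - (1)·1.000) / (7) = 2.000
Iteration 2:
  x1 = (7 - (-3)·-3.476 - (0.5)·2.000) / (6.5) = -0.681
  x2 = (-6 - (-3.3)·1.769 - (-2)·2.000) / (6.3) = 0.609
  x3 = (3 - (4)·1.769 - (1)·-3.476) / (7) = -0.086
Change: (-2.450, 4.085, -2.086) → max |·| = 4.085

4.085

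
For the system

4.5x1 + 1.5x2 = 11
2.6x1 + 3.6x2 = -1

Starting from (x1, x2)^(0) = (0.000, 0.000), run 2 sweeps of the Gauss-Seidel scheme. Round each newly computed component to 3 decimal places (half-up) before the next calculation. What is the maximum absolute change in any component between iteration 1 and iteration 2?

Iteration 1:
  x1 = (11 - (1.5)·0.000) / (4.5) = 2.444
  x2 = (-1 - (2.6)·2.444) / (3.6) = -2.043
Iteration 2:
  x1 = (11 - (1.5)·-2.043) / (4.5) = 3.125
  x2 = (-1 - (2.6)·3.125) / (3.6) = -2.535
Change: (0.681, -0.492) → max |·| = 0.681

0.681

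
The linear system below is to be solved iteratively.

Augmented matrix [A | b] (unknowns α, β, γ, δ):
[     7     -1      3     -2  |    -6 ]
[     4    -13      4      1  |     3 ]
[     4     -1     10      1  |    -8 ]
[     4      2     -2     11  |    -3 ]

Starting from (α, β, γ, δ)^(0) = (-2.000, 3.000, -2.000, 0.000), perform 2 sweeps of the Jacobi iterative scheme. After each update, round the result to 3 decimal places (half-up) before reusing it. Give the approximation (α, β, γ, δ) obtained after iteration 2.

Iteration 1:
  α = (-6 - (-1)·3.000 - (3)·-2.000 - (-2)·0.000) / (7) = 0.429
  β = (3 - (4)·-2.000 - (4)·-2.000 - (1)·0.000) / (-13) = -1.462
  γ = (-8 - (4)·-2.000 - (-1)·3.000 - (1)·0.000) / (10) = 0.300
  δ = (-3 - (4)·-2.000 - (2)·3.000 - (-2)·-2.000) / (11) = -0.455
Iteration 2:
  α = (-6 - (-1)·-1.462 - (3)·0.300 - (-2)·-0.455) / (7) = -1.325
  β = (3 - (4)·0.429 - (4)·0.300 - (1)·-0.455) / (-13) = -0.041
  γ = (-8 - (4)·0.429 - (-1)·-1.462 - (1)·-0.455) / (10) = -1.072
  δ = (-3 - (4)·0.429 - (2)·-1.462 - (-2)·0.300) / (11) = -0.108

(-1.325, -0.041, -1.072, -0.108)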